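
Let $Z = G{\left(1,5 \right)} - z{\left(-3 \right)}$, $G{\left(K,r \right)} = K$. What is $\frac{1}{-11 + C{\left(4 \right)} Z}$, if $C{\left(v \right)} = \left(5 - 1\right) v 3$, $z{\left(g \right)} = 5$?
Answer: $- \frac{1}{203} \approx -0.0049261$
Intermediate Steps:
$C{\left(v \right)} = 12 v$ ($C{\left(v \right)} = 4 \cdot 3 v = 12 v$)
$Z = -4$ ($Z = 1 - 5 = -4$)
$\frac{1}{-11 + C{\left(4 \right)} Z} = \frac{1}{-11 + 12 \cdot 4 \left(-4\right)} = \frac{1}{-11 + 48 \left(-4\right)} = \frac{1}{-11 - 192} = \frac{1}{-203} = - \frac{1}{203}$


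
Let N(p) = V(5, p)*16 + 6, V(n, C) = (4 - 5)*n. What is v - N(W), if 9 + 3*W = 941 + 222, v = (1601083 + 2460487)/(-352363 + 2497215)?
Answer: 81390309/1072426 ≈ 75.894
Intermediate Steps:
V(n, C) = -n
v = 2030785/1072426 (v = 4061570/2144852 = 4061570*(1/2144852) = 2030785/1072426 ≈ 1.8936)
W = 1154/3 (W = -3 + (941 + 222)/3 = -3 + (⅓)*1163 = -3 + 1163/3 = 1154/3 ≈ 384.67)
N(p) = -74 (N(p) = -1*5*16 + 6 = -5*16 + 6 = -80 + 6 = -74)
v - N(W) = 2030785/1072426 - 1*(-74) = 2030785/1072426 + 74 = 81390309/1072426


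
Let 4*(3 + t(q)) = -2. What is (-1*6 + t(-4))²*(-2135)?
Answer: -770735/4 ≈ -1.9268e+5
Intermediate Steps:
t(q) = -7/2 (t(q) = -3 + (¼)*(-2) = -3 - ½ = -7/2)
(-1*6 + t(-4))²*(-2135) = (-1*6 - 7/2)²*(-2135) = (-6 - 7/2)²*(-2135) = (-19/2)²*(-2135) = (361/4)*(-2135) = -770735/4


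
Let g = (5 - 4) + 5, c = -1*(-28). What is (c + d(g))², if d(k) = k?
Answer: 1156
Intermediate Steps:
c = 28
g = 6 (g = 1 + 5 = 6)
(c + d(g))² = (28 + 6)² = 34² = 1156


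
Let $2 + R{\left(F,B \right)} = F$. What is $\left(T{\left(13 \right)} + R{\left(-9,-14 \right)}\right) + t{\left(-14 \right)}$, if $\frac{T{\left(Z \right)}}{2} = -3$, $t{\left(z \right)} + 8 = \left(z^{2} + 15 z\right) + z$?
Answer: $-53$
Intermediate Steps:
$t{\left(z \right)} = -8 + z^{2} + 16 z$ ($t{\left(z \right)} = -8 + \left(\left(z^{2} + 15 z\right) + z\right) = -8 + \left(z^{2} + 16 z\right) = -8 + z^{2} + 16 z$)
$T{\left(Z \right)} = -6$ ($T{\left(Z \right)} = 2 \left(-3\right) = -6$)
$R{\left(F,B \right)} = -2 + F$
$\left(T{\left(13 \right)} + R{\left(-9,-14 \right)}\right) + t{\left(-14 \right)} = \left(-6 - 11\right) + \left(-8 + \left(-14\right)^{2} + 16 \left(-14\right)\right) = \left(-6 - 11\right) - 36 = -17 - 36 = -53$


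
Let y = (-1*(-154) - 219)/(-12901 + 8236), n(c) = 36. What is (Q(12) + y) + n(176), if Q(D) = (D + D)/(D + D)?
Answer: 34534/933 ≈ 37.014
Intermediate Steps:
y = 13/933 (y = (154 - 219)/(-4665) = -65*(-1/4665) = 13/933 ≈ 0.013934)
Q(D) = 1 (Q(D) = (2*D)/((2*D)) = (2*D)*(1/(2*D)) = 1)
(Q(12) + y) + n(176) = (1 + 13/933) + 36 = 946/933 + 36 = 34534/933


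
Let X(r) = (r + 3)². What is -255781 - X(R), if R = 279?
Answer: -335305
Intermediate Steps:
X(r) = (3 + r)²
-255781 - X(R) = -255781 - (3 + 279)² = -255781 - 1*282² = -255781 - 1*79524 = -255781 - 79524 = -335305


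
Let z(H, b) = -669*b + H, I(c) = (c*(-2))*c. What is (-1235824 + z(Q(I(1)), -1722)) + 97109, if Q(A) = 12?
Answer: 13315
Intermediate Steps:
I(c) = -2*c**2 (I(c) = (-2*c)*c = -2*c**2)
z(H, b) = H - 669*b
(-1235824 + z(Q(I(1)), -1722)) + 97109 = (-1235824 + (12 - 669*(-1722))) + 97109 = (-1235824 + (12 + 1152018)) + 97109 = (-1235824 + 1152030) + 97109 = -83794 + 97109 = 13315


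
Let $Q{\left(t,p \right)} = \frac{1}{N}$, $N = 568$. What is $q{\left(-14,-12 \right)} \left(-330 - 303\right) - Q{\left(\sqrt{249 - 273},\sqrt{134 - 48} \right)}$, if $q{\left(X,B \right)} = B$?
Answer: $\frac{4314527}{568} \approx 7596.0$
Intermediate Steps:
$Q{\left(t,p \right)} = \frac{1}{568}$
$q{\left(-14,-12 \right)} \left(-330 - 303\right) - Q{\left(\sqrt{249 - 273},\sqrt{134 - 48} \right)} = - 12 \left(-330 - 303\right) - \frac{1}{568} = \left(-12\right) \left(-633\right) - \frac{1}{568} = 7596 - \frac{1}{568} = \frac{4314527}{568}$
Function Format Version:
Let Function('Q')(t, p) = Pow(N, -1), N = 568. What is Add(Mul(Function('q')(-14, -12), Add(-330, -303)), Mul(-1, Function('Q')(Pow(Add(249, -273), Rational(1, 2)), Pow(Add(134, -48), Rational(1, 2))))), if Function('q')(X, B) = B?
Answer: Rational(4314527, 568) ≈ 7596.0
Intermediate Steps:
Function('Q')(t, p) = Rational(1, 568) (Function('Q')(t, p) = Pow(568, -1) = Rational(1, 568))
Add(Mul(Function('q')(-14, -12), Add(-330, -303)), Mul(-1, Function('Q')(Pow(Add(249, -273), Rational(1, 2)), Pow(Add(134, -48), Rational(1, 2))))) = Add(Mul(-12, Add(-330, -303)), Mul(-1, Rational(1, 568))) = Add(Mul(-12, -633), Rational(-1, 568)) = Add(7596, Rational(-1, 568)) = Rational(4314527, 568)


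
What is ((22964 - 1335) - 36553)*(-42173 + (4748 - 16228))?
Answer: 800717372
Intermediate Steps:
((22964 - 1335) - 36553)*(-42173 + (4748 - 16228)) = (21629 - 36553)*(-42173 - 11480) = -14924*(-53653) = 800717372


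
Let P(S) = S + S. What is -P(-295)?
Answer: 590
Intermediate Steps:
P(S) = 2*S
-P(-295) = -2*(-295) = -1*(-590) = 590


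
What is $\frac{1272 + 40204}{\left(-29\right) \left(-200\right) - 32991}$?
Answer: $- \frac{41476}{27191} \approx -1.5254$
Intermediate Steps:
$\frac{1272 + 40204}{\left(-29\right) \left(-200\right) - 32991} = \frac{41476}{5800 - 32991} = \frac{41476}{-27191} = 41476 \left(- \frac{1}{27191}\right) = - \frac{41476}{27191}$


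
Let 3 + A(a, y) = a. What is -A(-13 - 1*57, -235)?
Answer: 73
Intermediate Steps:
A(a, y) = -3 + a
-A(-13 - 1*57, -235) = -(-3 + (-13 - 1*57)) = -(-3 + (-13 - 57)) = -(-3 - 70) = -1*(-73) = 73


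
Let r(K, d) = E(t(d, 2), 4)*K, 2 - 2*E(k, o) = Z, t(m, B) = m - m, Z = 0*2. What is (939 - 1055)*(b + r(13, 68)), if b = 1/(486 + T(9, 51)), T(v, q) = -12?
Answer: -357454/237 ≈ -1508.2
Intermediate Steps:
Z = 0
t(m, B) = 0
E(k, o) = 1 (E(k, o) = 1 - ½*0 = 1 + 0 = 1)
b = 1/474 (b = 1/(486 - 12) = 1/474 ≈ 0.0021097)
r(K, d) = K (r(K, d) = 1*K = K)
(939 - 1055)*(b + r(13, 68)) = (939 - 1055)*(1/474 + 13) = -116*6163/474 = -357454/237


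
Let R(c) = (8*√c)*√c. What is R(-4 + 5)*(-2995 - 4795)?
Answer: -62320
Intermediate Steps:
R(c) = 8*c
R(-4 + 5)*(-2995 - 4795) = (8*(-4 + 5))*(-2995 - 4795) = (8*1)*(-7790) = 8*(-7790) = -62320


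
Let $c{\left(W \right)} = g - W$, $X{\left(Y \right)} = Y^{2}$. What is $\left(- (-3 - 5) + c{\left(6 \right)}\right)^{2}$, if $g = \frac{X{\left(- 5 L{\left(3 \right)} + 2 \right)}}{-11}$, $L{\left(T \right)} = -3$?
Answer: $\frac{71289}{121} \approx 589.17$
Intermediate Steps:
$g = - \frac{289}{11}$ ($g = \frac{\left(\left(-5\right) \left(-3\right) + 2\right)^{2}}{-11} = \left(15 + 2\right)^{2} \left(- \frac{1}{11}\right) = 17^{2} \left(- \frac{1}{11}\right) = 289 \left(- \frac{1}{11}\right) = - \frac{289}{11} \approx -26.273$)
$c{\left(W \right)} = - \frac{289}{11} - W$
$\left(- (-3 - 5) + c{\left(6 \right)}\right)^{2} = \left(- (-3 - 5) - \frac{355}{11}\right)^{2} = \left(\left(-1\right) \left(-8\right) - \frac{355}{11}\right)^{2} = \left(8 - \frac{355}{11}\right)^{2} = \left(- \frac{267}{11}\right)^{2} = \frac{71289}{121}$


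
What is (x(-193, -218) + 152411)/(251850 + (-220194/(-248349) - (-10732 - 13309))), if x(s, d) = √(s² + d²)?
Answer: 12617039813/22839158051 + 82783*√84773/22839158051 ≈ 0.55349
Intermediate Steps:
x(s, d) = √(d² + s²)
(x(-193, -218) + 152411)/(251850 + (-220194/(-248349) - (-10732 - 13309))) = (√((-218)² + (-193)²) + 152411)/(251850 + (-220194/(-248349) - (-10732 - 13309))) = (√(47524 + 37249) + 152411)/(251850 + (-220194*(-1/248349) - 1*(-24041))) = (√84773 + 152411)/(251850 + (73398/82783 + 24041)) = (152411 + √84773)/(251850 + 1990259501/82783) = (152411 + √84773)/(22839158051/82783) = (152411 + √84773)*(82783/22839158051) = 12617039813/22839158051 + 82783*√84773/22839158051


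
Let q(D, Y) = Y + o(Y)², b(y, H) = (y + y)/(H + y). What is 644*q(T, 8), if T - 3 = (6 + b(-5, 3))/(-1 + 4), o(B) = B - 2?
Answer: 28336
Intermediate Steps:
o(B) = -2 + B
b(y, H) = 2*y/(H + y) (b(y, H) = (2*y)/(H + y) = 2*y/(H + y))
T = 20/3 (T = 3 + (6 + 2*(-5)/(3 - 5))/(-1 + 4) = 3 + (6 + 2*(-5)/(-2))/3 = 3 + (6 + 2*(-5)*(-½))*(⅓) = 3 + (6 + 5)*(⅓) = 3 + 11*(⅓) = 3 + 11/3 = 20/3 ≈ 6.6667)
q(D, Y) = Y + (-2 + Y)²
644*q(T, 8) = 644*(8 + (-2 + 8)²) = 644*(8 + 6²) = 644*(8 + 36) = 644*44 = 28336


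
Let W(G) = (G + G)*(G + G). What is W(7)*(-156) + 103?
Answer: -30473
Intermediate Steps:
W(G) = 4*G² (W(G) = (2*G)*(2*G) = 4*G²)
W(7)*(-156) + 103 = (4*7²)*(-156) + 103 = (4*49)*(-156) + 103 = 196*(-156) + 103 = -30576 + 103 = -30473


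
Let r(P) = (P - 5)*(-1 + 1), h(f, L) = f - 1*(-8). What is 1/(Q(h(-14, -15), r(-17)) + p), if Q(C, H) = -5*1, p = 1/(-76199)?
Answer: -76199/380996 ≈ -0.20000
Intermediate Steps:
h(f, L) = 8 + f (h(f, L) = f + 8 = 8 + f)
p = -1/76199 ≈ -1.3124e-5
r(P) = 0 (r(P) = (-5 + P)*0 = 0)
Q(C, H) = -5
1/(Q(h(-14, -15), r(-17)) + p) = 1/(-5 - 1/76199) = 1/(-380996/76199) = -76199/380996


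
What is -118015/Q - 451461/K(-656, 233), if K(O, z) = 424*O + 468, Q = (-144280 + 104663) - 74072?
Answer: 84096082769/31568706764 ≈ 2.6639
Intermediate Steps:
Q = -113689 (Q = -39617 - 74072 = -113689)
K(O, z) = 468 + 424*O
-118015/Q - 451461/K(-656, 233) = -118015/(-113689) - 451461/(468 + 424*(-656)) = -118015*(-1/113689) - 451461/(468 - 278144) = 118015/113689 - 451461/(-277676) = 118015/113689 - 451461*(-1/277676) = 118015/113689 + 451461/277676 = 84096082769/31568706764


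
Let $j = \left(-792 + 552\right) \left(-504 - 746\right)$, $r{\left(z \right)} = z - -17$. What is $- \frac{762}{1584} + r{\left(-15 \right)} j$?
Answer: $\frac{158399873}{264} \approx 6.0 \cdot 10^{5}$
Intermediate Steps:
$r{\left(z \right)} = 17 + z$ ($r{\left(z \right)} = z + 17 = 17 + z$)
$j = 300000$ ($j = \left(-240\right) \left(-1250\right) = 300000$)
$- \frac{762}{1584} + r{\left(-15 \right)} j = - \frac{762}{1584} + \left(17 - 15\right) 300000 = \left(-762\right) \frac{1}{1584} + 2 \cdot 300000 = - \frac{127}{264} + 600000 = \frac{158399873}{264}$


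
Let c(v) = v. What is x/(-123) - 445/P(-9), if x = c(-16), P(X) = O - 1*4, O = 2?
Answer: 54767/246 ≈ 222.63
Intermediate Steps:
P(X) = -2 (P(X) = 2 - 1*4 = 2 - 4 = -2)
x = -16
x/(-123) - 445/P(-9) = -16/(-123) - 445/(-2) = -16*(-1/123) - 445*(-½) = 16/123 + 445/2 = 54767/246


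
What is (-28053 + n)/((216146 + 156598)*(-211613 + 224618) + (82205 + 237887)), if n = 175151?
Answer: 73549/2423927906 ≈ 3.0343e-5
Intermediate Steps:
(-28053 + n)/((216146 + 156598)*(-211613 + 224618) + (82205 + 237887)) = (-28053 + 175151)/((216146 + 156598)*(-211613 + 224618) + (82205 + 237887)) = 147098/(372744*13005 + 320092) = 147098/(4847535720 + 320092) = 147098/4847855812 = 147098*(1/4847855812) = 73549/2423927906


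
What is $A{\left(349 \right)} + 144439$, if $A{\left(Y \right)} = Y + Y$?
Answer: $145137$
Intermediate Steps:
$A{\left(Y \right)} = 2 Y$
$A{\left(349 \right)} + 144439 = 2 \cdot 349 + 144439 = 698 + 144439 = 145137$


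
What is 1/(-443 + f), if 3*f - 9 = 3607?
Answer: 3/2287 ≈ 0.0013118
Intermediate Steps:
f = 3616/3 (f = 3 + (⅓)*3607 = 3 + 3607/3 = 3616/3 ≈ 1205.3)
1/(-443 + f) = 1/(-443 + 3616/3) = 1/(2287/3) = 3/2287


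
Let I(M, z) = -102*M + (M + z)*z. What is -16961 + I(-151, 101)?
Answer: -6609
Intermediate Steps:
I(M, z) = -102*M + z*(M + z)
-16961 + I(-151, 101) = -16961 + (101**2 - 102*(-151) - 151*101) = -16961 + (10201 + 15402 - 15251) = -16961 + 10352 = -6609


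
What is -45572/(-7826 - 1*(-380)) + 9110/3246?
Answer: 5993327/671381 ≈ 8.9269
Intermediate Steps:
-45572/(-7826 - 1*(-380)) + 9110/3246 = -45572/(-7826 + 380) + 9110*(1/3246) = -45572/(-7446) + 4555/1623 = -45572*(-1/7446) + 4555/1623 = 22786/3723 + 4555/1623 = 5993327/671381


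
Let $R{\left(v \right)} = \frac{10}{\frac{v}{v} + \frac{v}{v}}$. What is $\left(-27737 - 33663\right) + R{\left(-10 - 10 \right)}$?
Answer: $-61395$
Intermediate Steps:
$R{\left(v \right)} = 5$ ($R{\left(v \right)} = \frac{10}{1 + 1} = \frac{10}{2} = 10 \cdot \frac{1}{2} = 5$)
$\left(-27737 - 33663\right) + R{\left(-10 - 10 \right)} = \left(-27737 - 33663\right) + 5 = -61400 + 5 = -61395$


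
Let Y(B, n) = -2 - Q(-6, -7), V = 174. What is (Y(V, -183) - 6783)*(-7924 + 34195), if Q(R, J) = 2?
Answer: -178301277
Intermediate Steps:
Y(B, n) = -4 (Y(B, n) = -2 - 1*2 = -2 - 2 = -4)
(Y(V, -183) - 6783)*(-7924 + 34195) = (-4 - 6783)*(-7924 + 34195) = -6787*26271 = -178301277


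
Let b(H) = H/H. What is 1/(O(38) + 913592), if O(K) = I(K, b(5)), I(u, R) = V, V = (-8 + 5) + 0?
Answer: 1/913589 ≈ 1.0946e-6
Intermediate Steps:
V = -3 (V = -3 + 0 = -3)
b(H) = 1
I(u, R) = -3
O(K) = -3
1/(O(38) + 913592) = 1/(-3 + 913592) = 1/913589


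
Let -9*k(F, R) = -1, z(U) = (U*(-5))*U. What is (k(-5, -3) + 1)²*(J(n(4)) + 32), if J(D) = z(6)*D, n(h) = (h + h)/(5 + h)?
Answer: -12800/81 ≈ -158.02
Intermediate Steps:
n(h) = 2*h/(5 + h) (n(h) = (2*h)/(5 + h) = 2*h/(5 + h))
z(U) = -5*U² (z(U) = (-5*U)*U = -5*U²)
k(F, R) = ⅑ (k(F, R) = -⅑*(-1) = ⅑)
J(D) = -180*D (J(D) = (-5*6²)*D = (-5*36)*D = -180*D)
(k(-5, -3) + 1)²*(J(n(4)) + 32) = (⅑ + 1)²*(-360*4/(5 + 4) + 32) = (10/9)²*(-360*4/9 + 32) = 100*(-360*4/9 + 32)/81 = 100*(-180*8/9 + 32)/81 = 100*(-160 + 32)/81 = (100/81)*(-128) = -12800/81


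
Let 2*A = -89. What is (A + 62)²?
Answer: 1225/4 ≈ 306.25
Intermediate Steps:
A = -89/2 (A = (½)*(-89) = -89/2 ≈ -44.500)
(A + 62)² = (-89/2 + 62)² = (35/2)² = 1225/4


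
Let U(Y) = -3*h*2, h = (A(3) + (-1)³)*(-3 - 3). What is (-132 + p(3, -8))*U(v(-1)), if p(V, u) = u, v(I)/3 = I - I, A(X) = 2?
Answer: -5040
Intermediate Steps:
v(I) = 0 (v(I) = 3*(I - I) = 3*0 = 0)
h = -6 (h = (2 + (-1)³)*(-3 - 3) = (2 - 1)*(-6) = 1*(-6) = -6)
U(Y) = 36 (U(Y) = -3*(-6)*2 = 18*2 = 36)
(-132 + p(3, -8))*U(v(-1)) = (-132 - 8)*36 = -140*36 = -5040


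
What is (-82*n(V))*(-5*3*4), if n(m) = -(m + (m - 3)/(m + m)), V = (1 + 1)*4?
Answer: -81795/2 ≈ -40898.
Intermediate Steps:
V = 8 (V = 2*4 = 8)
n(m) = -m - (-3 + m)/(2*m) (n(m) = -(m + (-3 + m)/((2*m))) = -(m + (-3 + m)*(1/(2*m))) = -(m + (-3 + m)/(2*m)) = -m - (-3 + m)/(2*m))
(-82*n(V))*(-5*3*4) = (-82*(-½ - 1*8 + (3/2)/8))*(-5*3*4) = (-82*(-½ - 8 + (3/2)*(⅛)))*(-15*4) = -82*(-½ - 8 + 3/16)*(-60) = -82*(-133/16)*(-60) = (5453/8)*(-60) = -81795/2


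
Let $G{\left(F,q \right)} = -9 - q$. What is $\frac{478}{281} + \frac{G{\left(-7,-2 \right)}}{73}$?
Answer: $\frac{32927}{20513} \approx 1.6052$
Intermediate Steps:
$\frac{478}{281} + \frac{G{\left(-7,-2 \right)}}{73} = \frac{478}{281} + \frac{-9 - -2}{73} = 478 \cdot \frac{1}{281} + \left(-9 + 2\right) \frac{1}{73} = \frac{478}{281} - \frac{7}{73} = \frac{32927}{20513}$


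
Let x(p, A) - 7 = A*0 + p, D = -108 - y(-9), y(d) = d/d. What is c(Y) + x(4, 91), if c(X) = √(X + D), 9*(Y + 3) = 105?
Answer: 11 + I*√903/3 ≈ 11.0 + 10.017*I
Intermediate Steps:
Y = 26/3 (Y = -3 + (⅑)*105 = -3 + 35/3 = 26/3 ≈ 8.6667)
y(d) = 1
D = -109 (D = -108 - 1*1 = -108 - 1 = -109)
x(p, A) = 7 + p (x(p, A) = 7 + (A*0 + p) = 7 + (0 + p) = 7 + p)
c(X) = √(-109 + X) (c(X) = √(X - 109) = √(-109 + X))
c(Y) + x(4, 91) = √(-109 + 26/3) + (7 + 4) = √(-301/3) + 11 = I*√903/3 + 11 = 11 + I*√903/3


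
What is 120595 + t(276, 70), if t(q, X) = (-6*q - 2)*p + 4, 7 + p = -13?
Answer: 153759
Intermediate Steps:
p = -20 (p = -7 - 13 = -20)
t(q, X) = 44 + 120*q (t(q, X) = (-6*q - 2)*(-20) + 4 = (-2 - 6*q)*(-20) + 4 = (40 + 120*q) + 4 = 44 + 120*q)
120595 + t(276, 70) = 120595 + (44 + 120*276) = 120595 + (44 + 33120) = 120595 + 33164 = 153759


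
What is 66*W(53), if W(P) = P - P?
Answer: 0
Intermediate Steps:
W(P) = 0
66*W(53) = 66*0 = 0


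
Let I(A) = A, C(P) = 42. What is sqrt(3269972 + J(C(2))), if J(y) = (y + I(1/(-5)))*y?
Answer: sqrt(81793190)/5 ≈ 1808.8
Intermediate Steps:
J(y) = y*(-1/5 + y) (J(y) = (y + 1/(-5))*y = (y - 1/5)*y = (-1/5 + y)*y = y*(-1/5 + y))
sqrt(3269972 + J(C(2))) = sqrt(3269972 + 42*(-1/5 + 42)) = sqrt(3269972 + 42*(209/5)) = sqrt(3269972 + 8778/5) = sqrt(16358638/5) = sqrt(81793190)/5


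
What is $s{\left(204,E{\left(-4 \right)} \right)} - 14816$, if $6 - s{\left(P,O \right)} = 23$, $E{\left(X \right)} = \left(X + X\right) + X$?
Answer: $-14833$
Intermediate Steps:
$E{\left(X \right)} = 3 X$ ($E{\left(X \right)} = 2 X + X = 3 X$)
$s{\left(P,O \right)} = -17$ ($s{\left(P,O \right)} = 6 - 23 = -17$)
$s{\left(204,E{\left(-4 \right)} \right)} - 14816 = -17 - 14816 = -14833$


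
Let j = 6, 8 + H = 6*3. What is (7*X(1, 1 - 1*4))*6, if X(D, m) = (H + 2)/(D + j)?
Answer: 72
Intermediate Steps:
H = 10 (H = -8 + 6*3 = -8 + 18 = 10)
X(D, m) = 12/(6 + D) (X(D, m) = (10 + 2)/(D + 6) = 12/(6 + D))
(7*X(1, 1 - 1*4))*6 = (7*(12/(6 + 1)))*6 = (7*(12/7))*6 = 12*6 = 72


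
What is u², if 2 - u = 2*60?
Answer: 13924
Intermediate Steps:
u = -118 (u = 2 - 2*60 = 2 - 1*120 = 2 - 120 = -118)
u² = (-118)² = 13924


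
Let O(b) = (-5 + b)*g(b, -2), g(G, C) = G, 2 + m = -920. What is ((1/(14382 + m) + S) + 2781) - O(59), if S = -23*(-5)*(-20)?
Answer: -36409299/13460 ≈ -2705.0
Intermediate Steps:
m = -922 (m = -2 - 920 = -922)
S = -2300 (S = 115*(-20) = -2300)
O(b) = b*(-5 + b) (O(b) = (-5 + b)*b = b*(-5 + b))
((1/(14382 + m) + S) + 2781) - O(59) = ((1/(14382 - 922) - 2300) + 2781) - 59*(-5 + 59) = ((1/13460 - 2300) + 2781) - 59*54 = ((1/13460 - 2300) + 2781) - 1*3186 = (-30957999/13460 + 2781) - 3186 = 6474261/13460 - 3186 = -36409299/13460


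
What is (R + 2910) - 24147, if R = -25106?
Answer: -46343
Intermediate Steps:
(R + 2910) - 24147 = (-25106 + 2910) - 24147 = -22196 - 24147 = -46343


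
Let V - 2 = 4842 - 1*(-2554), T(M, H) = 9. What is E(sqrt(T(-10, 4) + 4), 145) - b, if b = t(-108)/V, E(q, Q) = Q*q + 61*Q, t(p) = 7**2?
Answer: 65435261/7398 + 145*sqrt(13) ≈ 9367.8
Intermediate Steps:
t(p) = 49
V = 7398 (V = 2 + (4842 - 1*(-2554)) = 2 + (4842 + 2554) = 2 + 7396 = 7398)
E(q, Q) = 61*Q + Q*q
b = 49/7398 ≈ 0.0066234
E(sqrt(T(-10, 4) + 4), 145) - b = 145*(61 + sqrt(9 + 4)) - 1*49/7398 = 145*(61 + sqrt(13)) - 49/7398 = (8845 + 145*sqrt(13)) - 49/7398 = 65435261/7398 + 145*sqrt(13)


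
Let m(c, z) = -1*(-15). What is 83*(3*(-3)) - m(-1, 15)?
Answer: -762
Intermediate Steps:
m(c, z) = 15
83*(3*(-3)) - m(-1, 15) = 83*(3*(-3)) - 1*15 = 83*(-9) - 15 = -747 - 15 = -762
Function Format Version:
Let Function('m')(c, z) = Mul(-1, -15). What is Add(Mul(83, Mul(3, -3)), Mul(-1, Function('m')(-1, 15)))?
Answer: -762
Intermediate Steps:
Function('m')(c, z) = 15
Add(Mul(83, Mul(3, -3)), Mul(-1, Function('m')(-1, 15))) = Add(Mul(83, Mul(3, -3)), Mul(-1, 15)) = Add(Mul(83, -9), -15) = Add(-747, -15) = -762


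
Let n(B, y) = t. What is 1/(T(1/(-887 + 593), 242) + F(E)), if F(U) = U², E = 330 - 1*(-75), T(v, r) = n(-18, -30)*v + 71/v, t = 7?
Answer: 42/6012341 ≈ 6.9856e-6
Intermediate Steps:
n(B, y) = 7
T(v, r) = 7*v + 71/v
E = 405 (E = 330 + 75 = 405)
1/(T(1/(-887 + 593), 242) + F(E)) = 1/((7/(-887 + 593) + 71/(1/(-887 + 593))) + 405²) = 1/((7/(-294) + 71/(1/(-294))) + 164025) = 1/((7*(-1/294) + 71/(-1/294)) + 164025) = 1/((-1/42 + 71*(-294)) + 164025) = 1/((-1/42 - 20874) + 164025) = 1/(-876709/42 + 164025) = 1/(6012341/42) = 42/6012341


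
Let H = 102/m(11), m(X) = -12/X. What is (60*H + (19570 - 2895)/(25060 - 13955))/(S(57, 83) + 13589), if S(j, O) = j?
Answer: -12456475/30307766 ≈ -0.41100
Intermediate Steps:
H = -187/2 (H = 102/((-12/11)) = 102/((-12*1/11)) = 102/(-12/11) = 102*(-11/12) = -187/2 ≈ -93.500)
(60*H + (19570 - 2895)/(25060 - 13955))/(S(57, 83) + 13589) = (60*(-187/2) + (19570 - 2895)/(25060 - 13955))/(57 + 13589) = (-5610 + 16675/11105)/13646 = (-5610 + 16675*(1/11105))*(1/13646) = (-5610 + 3335/2221)*(1/13646) = -12456475/2221*1/13646 = -12456475/30307766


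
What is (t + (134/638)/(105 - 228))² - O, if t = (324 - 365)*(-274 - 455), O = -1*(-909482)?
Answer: 1373953226913453418/1539542169 ≈ 8.9244e+8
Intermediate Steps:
O = 909482
t = 29889 (t = -41*(-729) = 29889)
(t + (134/638)/(105 - 228))² - O = (29889 + (134/638)/(105 - 228))² - 1*909482 = (29889 + (134*(1/638))/(-123))² - 909482 = (29889 + (67/319)*(-1/123))² - 909482 = (29889 - 67/39237)² - 909482 = (1172754626/39237)² - 909482 = 1375353412804399876/1539542169 - 909482 = 1373953226913453418/1539542169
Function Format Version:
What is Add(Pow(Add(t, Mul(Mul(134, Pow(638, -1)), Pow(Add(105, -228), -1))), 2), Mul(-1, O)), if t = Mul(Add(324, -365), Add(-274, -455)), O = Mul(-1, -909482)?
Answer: Rational(1373953226913453418, 1539542169) ≈ 8.9244e+8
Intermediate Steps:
O = 909482
t = 29889 (t = Mul(-41, -729) = 29889)
Add(Pow(Add(t, Mul(Mul(134, Pow(638, -1)), Pow(Add(105, -228), -1))), 2), Mul(-1, O)) = Add(Pow(Add(29889, Mul(Mul(134, Pow(638, -1)), Pow(Add(105, -228), -1))), 2), Mul(-1, 909482)) = Add(Pow(Add(29889, Mul(Mul(134, Rational(1, 638)), Pow(-123, -1))), 2), -909482) = Add(Pow(Add(29889, Mul(Rational(67, 319), Rational(-1, 123))), 2), -909482) = Add(Pow(Add(29889, Rational(-67, 39237)), 2), -909482) = Add(Pow(Rational(1172754626, 39237), 2), -909482) = Add(Rational(1375353412804399876, 1539542169), -909482) = Rational(1373953226913453418, 1539542169)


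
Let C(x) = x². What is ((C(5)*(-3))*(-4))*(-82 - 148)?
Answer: -69000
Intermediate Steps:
((C(5)*(-3))*(-4))*(-82 - 148) = ((5²*(-3))*(-4))*(-82 - 148) = ((25*(-3))*(-4))*(-230) = -75*(-4)*(-230) = 300*(-230) = -69000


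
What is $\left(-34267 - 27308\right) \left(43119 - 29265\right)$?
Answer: $-853060050$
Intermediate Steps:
$\left(-34267 - 27308\right) \left(43119 - 29265\right) = \left(-61575\right) 13854 = -853060050$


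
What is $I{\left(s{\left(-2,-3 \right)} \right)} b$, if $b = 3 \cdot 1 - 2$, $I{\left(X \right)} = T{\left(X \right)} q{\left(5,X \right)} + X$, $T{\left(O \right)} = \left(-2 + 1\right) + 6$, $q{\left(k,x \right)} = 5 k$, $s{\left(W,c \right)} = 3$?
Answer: $128$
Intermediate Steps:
$T{\left(O \right)} = 5$ ($T{\left(O \right)} = -1 + 6 = 5$)
$I{\left(X \right)} = 125 + X$ ($I{\left(X \right)} = 5 \cdot 5 \cdot 5 + X = 5 \cdot 25 + X = 125 + X$)
$b = 1$ ($b = 3 - 2 = 1$)
$I{\left(s{\left(-2,-3 \right)} \right)} b = \left(125 + 3\right) 1 = 128 \cdot 1 = 128$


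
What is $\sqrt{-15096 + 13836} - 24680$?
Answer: $-24680 + 6 i \sqrt{35} \approx -24680.0 + 35.496 i$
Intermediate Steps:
$\sqrt{-15096 + 13836} - 24680 = \sqrt{-1260} - 24680 = 6 i \sqrt{35} - 24680 = -24680 + 6 i \sqrt{35}$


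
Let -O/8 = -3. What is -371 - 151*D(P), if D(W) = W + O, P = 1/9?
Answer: -36106/9 ≈ -4011.8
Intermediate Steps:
O = 24 (O = -8*(-3) = 24)
P = 1/9 ≈ 0.11111
D(W) = 24 + W (D(W) = W + 24 = 24 + W)
-371 - 151*D(P) = -371 - 151*(24 + 1/9) = -371 - 151*217/9 = -371 - 32767/9 = -36106/9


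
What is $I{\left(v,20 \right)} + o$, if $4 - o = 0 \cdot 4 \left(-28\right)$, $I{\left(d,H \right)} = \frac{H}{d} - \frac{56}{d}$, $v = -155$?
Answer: $\frac{656}{155} \approx 4.2323$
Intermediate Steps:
$I{\left(d,H \right)} = - \frac{56}{d} + \frac{H}{d}$
$o = 4$ ($o = 4 - 0 \cdot 4 \left(-28\right) = 4 - 0 \left(-28\right) = 4 - 0 = 4 + 0 = 4$)
$I{\left(v,20 \right)} + o = \frac{-56 + 20}{-155} + 4 = \left(- \frac{1}{155}\right) \left(-36\right) + 4 = \frac{36}{155} + 4 = \frac{656}{155}$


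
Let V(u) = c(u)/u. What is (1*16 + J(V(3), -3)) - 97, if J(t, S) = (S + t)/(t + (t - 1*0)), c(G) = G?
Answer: -82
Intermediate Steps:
V(u) = 1 (V(u) = u/u = 1)
J(t, S) = (S + t)/(2*t) (J(t, S) = (S + t)/(t + (t + 0)) = (S + t)/(t + t) = (S + t)/((2*t)) = (S + t)*(1/(2*t)) = (S + t)/(2*t))
(1*16 + J(V(3), -3)) - 97 = (1*16 + (½)*(-3 + 1)/1) - 97 = (16 + (½)*1*(-2)) - 97 = (16 - 1) - 97 = 15 - 97 = -82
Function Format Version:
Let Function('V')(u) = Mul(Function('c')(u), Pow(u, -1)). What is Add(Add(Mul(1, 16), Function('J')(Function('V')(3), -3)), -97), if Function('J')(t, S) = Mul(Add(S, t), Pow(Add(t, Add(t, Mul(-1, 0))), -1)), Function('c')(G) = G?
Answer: -82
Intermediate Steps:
Function('V')(u) = 1 (Function('V')(u) = Mul(u, Pow(u, -1)) = 1)
Function('J')(t, S) = Mul(Rational(1, 2), Pow(t, -1), Add(S, t)) (Function('J')(t, S) = Mul(Add(S, t), Pow(Add(t, Add(t, 0)), -1)) = Mul(Add(S, t), Pow(Add(t, t), -1)) = Mul(Add(S, t), Pow(Mul(2, t), -1)) = Mul(Add(S, t), Mul(Rational(1, 2), Pow(t, -1))) = Mul(Rational(1, 2), Pow(t, -1), Add(S, t)))
Add(Add(Mul(1, 16), Function('J')(Function('V')(3), -3)), -97) = Add(Add(Mul(1, 16), Mul(Rational(1, 2), Pow(1, -1), Add(-3, 1))), -97) = Add(Add(16, Mul(Rational(1, 2), 1, -2)), -97) = Add(Add(16, -1), -97) = Add(15, -97) = -82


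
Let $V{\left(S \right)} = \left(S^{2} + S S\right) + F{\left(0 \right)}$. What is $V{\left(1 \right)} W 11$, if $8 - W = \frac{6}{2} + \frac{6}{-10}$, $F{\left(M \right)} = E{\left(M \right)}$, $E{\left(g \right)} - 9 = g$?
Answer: $\frac{3388}{5} \approx 677.6$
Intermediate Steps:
$E{\left(g \right)} = 9 + g$
$F{\left(M \right)} = 9 + M$
$W = \frac{28}{5}$ ($W = 8 - \left(\frac{6}{2} + \frac{6}{-10}\right) = 8 - \left(6 \cdot \frac{1}{2} + 6 \left(- \frac{1}{10}\right)\right) = 8 - \left(3 - \frac{3}{5}\right) = 8 - \frac{12}{5} = \frac{28}{5} \approx 5.6$)
$V{\left(S \right)} = 9 + 2 S^{2}$ ($V{\left(S \right)} = \left(S^{2} + S S\right) + \left(9 + 0\right) = \left(S^{2} + S^{2}\right) + 9 = 2 S^{2} + 9 = 9 + 2 S^{2}$)
$V{\left(1 \right)} W 11 = \left(9 + 2 \cdot 1^{2}\right) \frac{28}{5} \cdot 11 = \left(9 + 2 \cdot 1\right) \frac{28}{5} \cdot 11 = \left(9 + 2\right) \frac{28}{5} \cdot 11 = 11 \cdot \frac{28}{5} \cdot 11 = \frac{308}{5} \cdot 11 = \frac{3388}{5}$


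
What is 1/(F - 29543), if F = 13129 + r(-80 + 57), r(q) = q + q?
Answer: -1/16460 ≈ -6.0753e-5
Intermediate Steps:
r(q) = 2*q
F = 13083 (F = 13129 + 2*(-80 + 57) = 13129 + 2*(-23) = 13129 - 46 = 13083)
1/(F - 29543) = 1/(13083 - 29543) = 1/(-16460) = -1/16460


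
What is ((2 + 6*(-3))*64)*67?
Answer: -68608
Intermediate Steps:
((2 + 6*(-3))*64)*67 = ((2 - 18)*64)*67 = -16*64*67 = -1024*67 = -68608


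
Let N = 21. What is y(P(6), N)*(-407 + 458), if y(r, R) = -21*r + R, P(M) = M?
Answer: -5355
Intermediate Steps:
y(r, R) = R - 21*r
y(P(6), N)*(-407 + 458) = (21 - 21*6)*(-407 + 458) = (21 - 126)*51 = -105*51 = -5355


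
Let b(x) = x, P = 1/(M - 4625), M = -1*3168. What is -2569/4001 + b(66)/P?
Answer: -2057868907/4001 ≈ -5.1434e+5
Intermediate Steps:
M = -3168
P = -1/7793 (P = 1/(-3168 - 4625) = 1/(-7793) = -1/7793 ≈ -0.00012832)
-2569/4001 + b(66)/P = -2569/4001 + 66/(-1/7793) = -2569*1/4001 + 66*(-7793) = -2569/4001 - 514338 = -2057868907/4001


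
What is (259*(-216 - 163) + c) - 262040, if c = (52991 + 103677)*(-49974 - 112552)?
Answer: -25462983569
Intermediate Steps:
c = -25462623368 (c = 156668*(-162526) = -25462623368)
(259*(-216 - 163) + c) - 262040 = (259*(-216 - 163) - 25462623368) - 262040 = (259*(-379) - 25462623368) - 262040 = (-98161 - 25462623368) - 262040 = -25462721529 - 262040 = -25462983569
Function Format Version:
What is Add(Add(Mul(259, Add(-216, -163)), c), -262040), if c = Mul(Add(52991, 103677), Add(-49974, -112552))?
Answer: -25462983569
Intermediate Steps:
c = -25462623368 (c = Mul(156668, -162526) = -25462623368)
Add(Add(Mul(259, Add(-216, -163)), c), -262040) = Add(Add(Mul(259, Add(-216, -163)), -25462623368), -262040) = Add(Add(Mul(259, -379), -25462623368), -262040) = Add(Add(-98161, -25462623368), -262040) = Add(-25462721529, -262040) = -25462983569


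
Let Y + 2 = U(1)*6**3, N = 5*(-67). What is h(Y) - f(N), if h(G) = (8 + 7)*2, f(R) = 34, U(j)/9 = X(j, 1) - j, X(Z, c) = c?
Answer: -4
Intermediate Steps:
U(j) = 9 - 9*j (U(j) = 9*(1 - j) = 9 - 9*j)
N = -335
Y = -2 (Y = -2 + (9 - 9*1)*6**3 = -2 + (9 - 9)*216 = -2 + 0*216 = -2 + 0 = -2)
h(G) = 30 (h(G) = 15*2 = 30)
h(Y) - f(N) = 30 - 1*34 = 30 - 34 = -4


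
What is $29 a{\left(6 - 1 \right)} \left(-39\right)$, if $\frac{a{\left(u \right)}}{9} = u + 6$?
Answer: $-111969$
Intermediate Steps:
$a{\left(u \right)} = 54 + 9 u$ ($a{\left(u \right)} = 9 \left(u + 6\right) = 9 \left(6 + u\right) = 54 + 9 u$)
$29 a{\left(6 - 1 \right)} \left(-39\right) = 29 \left(54 + 9 \left(6 - 1\right)\right) \left(-39\right) = 29 \left(54 + 9 \cdot 5\right) \left(-39\right) = 29 \left(54 + 45\right) \left(-39\right) = 29 \cdot 99 \left(-39\right) = 2871 \left(-39\right) = -111969$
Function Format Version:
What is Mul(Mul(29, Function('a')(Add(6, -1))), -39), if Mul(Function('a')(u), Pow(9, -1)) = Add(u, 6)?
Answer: -111969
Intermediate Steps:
Function('a')(u) = Add(54, Mul(9, u)) (Function('a')(u) = Mul(9, Add(u, 6)) = Mul(9, Add(6, u)) = Add(54, Mul(9, u)))
Mul(Mul(29, Function('a')(Add(6, -1))), -39) = Mul(Mul(29, Add(54, Mul(9, Add(6, -1)))), -39) = Mul(Mul(29, Add(54, Mul(9, 5))), -39) = Mul(Mul(29, Add(54, 45)), -39) = Mul(Mul(29, 99), -39) = Mul(2871, -39) = -111969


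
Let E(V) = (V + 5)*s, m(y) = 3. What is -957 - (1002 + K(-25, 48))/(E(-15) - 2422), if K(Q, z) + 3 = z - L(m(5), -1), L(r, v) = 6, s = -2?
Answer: -2297673/2402 ≈ -956.57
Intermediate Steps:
K(Q, z) = -9 + z (K(Q, z) = -3 + (z - 1*6) = -3 + (z - 6) = -3 + (-6 + z) = -9 + z)
E(V) = -10 - 2*V (E(V) = (V + 5)*(-2) = (5 + V)*(-2) = -10 - 2*V)
-957 - (1002 + K(-25, 48))/(E(-15) - 2422) = -957 - (1002 + (-9 + 48))/((-10 - 2*(-15)) - 2422) = -957 - (1002 + 39)/((-10 + 30) - 2422) = -957 - 1041/(20 - 2422) = -957 - 1041/(-2402) = -957 - 1041*(-1)/2402 = -957 - 1*(-1041/2402) = -957 + 1041/2402 = -2297673/2402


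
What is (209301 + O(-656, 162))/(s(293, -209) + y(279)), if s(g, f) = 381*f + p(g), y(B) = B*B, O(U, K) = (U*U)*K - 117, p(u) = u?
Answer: -69923616/1495 ≈ -46772.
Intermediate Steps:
O(U, K) = -117 + K*U² (O(U, K) = U²*K - 117 = K*U² - 117 = -117 + K*U²)
y(B) = B²
s(g, f) = g + 381*f (s(g, f) = 381*f + g = g + 381*f)
(209301 + O(-656, 162))/(s(293, -209) + y(279)) = (209301 + (-117 + 162*(-656)²))/((293 + 381*(-209)) + 279²) = (209301 + (-117 + 162*430336))/((293 - 79629) + 77841) = (209301 + (-117 + 69714432))/(-79336 + 77841) = (209301 + 69714315)/(-1495) = 69923616*(-1/1495) = -69923616/1495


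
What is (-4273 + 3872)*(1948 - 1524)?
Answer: -170024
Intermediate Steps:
(-4273 + 3872)*(1948 - 1524) = -401*424 = -170024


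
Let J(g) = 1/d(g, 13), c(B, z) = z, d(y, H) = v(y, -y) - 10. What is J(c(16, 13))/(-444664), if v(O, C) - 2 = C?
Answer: 1/9337944 ≈ 1.0709e-7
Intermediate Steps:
v(O, C) = 2 + C
d(y, H) = -8 - y (d(y, H) = (2 - y) - 10 = -8 - y)
J(g) = 1/(-8 - g)
J(c(16, 13))/(-444664) = -1/(8 + 13)/(-444664) = -1/21*(-1/444664) = 1/9337944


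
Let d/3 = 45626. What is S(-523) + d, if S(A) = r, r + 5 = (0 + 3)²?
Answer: 136882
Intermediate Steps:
r = 4 (r = -5 + (0 + 3)² = -5 + 3² = -5 + 9 = 4)
d = 136878 (d = 3*45626 = 136878)
S(A) = 4
S(-523) + d = 4 + 136878 = 136882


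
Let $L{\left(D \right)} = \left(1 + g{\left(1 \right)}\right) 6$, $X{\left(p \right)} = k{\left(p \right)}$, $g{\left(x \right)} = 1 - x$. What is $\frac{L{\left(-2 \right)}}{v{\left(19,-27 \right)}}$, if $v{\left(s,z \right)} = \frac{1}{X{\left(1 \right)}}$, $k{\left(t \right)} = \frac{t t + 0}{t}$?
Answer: $6$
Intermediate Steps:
$k{\left(t \right)} = t$ ($k{\left(t \right)} = \frac{t^{2} + 0}{t} = \frac{t^{2}}{t} = t$)
$X{\left(p \right)} = p$
$v{\left(s,z \right)} = 1$ ($v{\left(s,z \right)} = 1^{-1} = 1$)
$L{\left(D \right)} = 6$ ($L{\left(D \right)} = \left(1 + \left(1 - 1\right)\right) 6 = \left(1 + 0\right) 6 = 1 \cdot 6 = 6$)
$\frac{L{\left(-2 \right)}}{v{\left(19,-27 \right)}} = \frac{6}{1} = 6 \cdot 1 = 6$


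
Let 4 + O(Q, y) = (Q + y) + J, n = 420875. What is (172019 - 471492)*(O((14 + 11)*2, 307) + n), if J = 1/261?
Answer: -32924214051757/261 ≈ -1.2615e+11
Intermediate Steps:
J = 1/261 ≈ 0.0038314
O(Q, y) = -1043/261 + Q + y (O(Q, y) = -4 + ((Q + y) + 1/261) = -4 + (1/261 + Q + y) = -1043/261 + Q + y)
(172019 - 471492)*(O((14 + 11)*2, 307) + n) = (172019 - 471492)*((-1043/261 + (14 + 11)*2 + 307) + 420875) = -299473*((-1043/261 + 25*2 + 307) + 420875) = -299473*((-1043/261 + 50 + 307) + 420875) = -299473*(92134/261 + 420875) = -299473*109940509/261 = -32924214051757/261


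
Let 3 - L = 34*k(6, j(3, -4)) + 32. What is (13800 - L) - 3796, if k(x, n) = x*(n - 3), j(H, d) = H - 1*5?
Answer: 9013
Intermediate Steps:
j(H, d) = -5 + H (j(H, d) = H - 5 = -5 + H)
k(x, n) = x*(-3 + n)
L = 991 (L = 3 - (34*(6*(-3 + (-5 + 3))) + 32) = 3 - (34*(6*(-3 - 2)) + 32) = 3 - (34*(6*(-5)) + 32) = 3 - (34*(-30) + 32) = 3 - (-1020 + 32) = 3 - 1*(-988) = 3 + 988 = 991)
(13800 - L) - 3796 = (13800 - 1*991) - 3796 = (13800 - 991) - 3796 = 12809 - 3796 = 9013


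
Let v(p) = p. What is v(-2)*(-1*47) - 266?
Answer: -172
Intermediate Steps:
v(-2)*(-1*47) - 266 = -(-2)*47 - 266 = -2*(-47) - 266 = 94 - 266 = -172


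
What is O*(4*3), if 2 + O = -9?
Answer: -132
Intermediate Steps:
O = -11 (O = -2 - 9 = -11)
O*(4*3) = -44*3 = -11*12 = -132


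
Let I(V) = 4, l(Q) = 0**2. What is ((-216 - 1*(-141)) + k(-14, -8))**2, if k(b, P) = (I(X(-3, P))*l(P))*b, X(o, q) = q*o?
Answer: 5625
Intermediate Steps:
X(o, q) = o*q
l(Q) = 0
k(b, P) = 0 (k(b, P) = (4*0)*b = 0*b = 0)
((-216 - 1*(-141)) + k(-14, -8))**2 = ((-216 - 1*(-141)) + 0)**2 = ((-216 + 141) + 0)**2 = (-75 + 0)**2 = (-75)**2 = 5625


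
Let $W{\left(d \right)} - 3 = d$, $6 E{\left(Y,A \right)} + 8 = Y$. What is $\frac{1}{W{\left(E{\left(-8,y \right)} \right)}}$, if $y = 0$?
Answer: $3$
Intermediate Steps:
$E{\left(Y,A \right)} = - \frac{4}{3} + \frac{Y}{6}$
$W{\left(d \right)} = 3 + d$
$\frac{1}{W{\left(E{\left(-8,y \right)} \right)}} = \frac{1}{3 + \left(- \frac{4}{3} + \frac{1}{6} \left(-8\right)\right)} = \frac{1}{3 - \frac{8}{3}} = \frac{1}{\frac{1}{3}} = 3$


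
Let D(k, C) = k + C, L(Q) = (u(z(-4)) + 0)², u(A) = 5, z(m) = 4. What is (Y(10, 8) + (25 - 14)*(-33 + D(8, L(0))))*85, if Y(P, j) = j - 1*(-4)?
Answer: 1020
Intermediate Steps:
Y(P, j) = 4 + j (Y(P, j) = j + 4 = 4 + j)
L(Q) = 25 (L(Q) = (5 + 0)² = 5² = 25)
D(k, C) = C + k
(Y(10, 8) + (25 - 14)*(-33 + D(8, L(0))))*85 = ((4 + 8) + (25 - 14)*(-33 + (25 + 8)))*85 = (12 + 11*(-33 + 33))*85 = (12 + 11*0)*85 = (12 + 0)*85 = 12*85 = 1020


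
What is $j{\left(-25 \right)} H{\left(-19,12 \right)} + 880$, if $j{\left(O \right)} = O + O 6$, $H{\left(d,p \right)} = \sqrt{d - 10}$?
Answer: $880 - 175 i \sqrt{29} \approx 880.0 - 942.4 i$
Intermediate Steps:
$H{\left(d,p \right)} = \sqrt{-10 + d}$
$j{\left(O \right)} = 7 O$ ($j{\left(O \right)} = O + 6 O = 7 O$)
$j{\left(-25 \right)} H{\left(-19,12 \right)} + 880 = 7 \left(-25\right) \sqrt{-10 - 19} + 880 = - 175 \sqrt{-29} + 880 = - 175 i \sqrt{29} + 880 = 880 - 175 i \sqrt{29}$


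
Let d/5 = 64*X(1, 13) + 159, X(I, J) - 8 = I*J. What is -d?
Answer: -7515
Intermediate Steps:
X(I, J) = 8 + I*J
d = 7515 (d = 5*(64*(8 + 1*13) + 159) = 5*(64*(8 + 13) + 159) = 5*(64*21 + 159) = 5*(1344 + 159) = 5*1503 = 7515)
-d = -1*7515 = -7515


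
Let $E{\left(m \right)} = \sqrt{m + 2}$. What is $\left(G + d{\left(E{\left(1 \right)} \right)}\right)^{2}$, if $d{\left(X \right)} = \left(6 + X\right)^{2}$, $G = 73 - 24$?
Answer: $8176 + 2112 \sqrt{3} \approx 11834.0$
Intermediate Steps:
$E{\left(m \right)} = \sqrt{2 + m}$
$G = 49$ ($G = 73 - 24 = 49$)
$\left(G + d{\left(E{\left(1 \right)} \right)}\right)^{2} = \left(49 + \left(6 + \sqrt{2 + 1}\right)^{2}\right)^{2} = \left(49 + \left(6 + \sqrt{3}\right)^{2}\right)^{2}$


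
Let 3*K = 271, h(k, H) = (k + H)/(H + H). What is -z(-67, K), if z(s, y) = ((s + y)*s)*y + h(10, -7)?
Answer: 17793887/126 ≈ 1.4122e+5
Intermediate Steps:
h(k, H) = (H + k)/(2*H) (h(k, H) = (H + k)/((2*H)) = (H + k)*(1/(2*H)) = (H + k)/(2*H))
K = 271/3 (K = (⅓)*271 = 271/3 ≈ 90.333)
z(s, y) = -3/14 + s*y*(s + y) (z(s, y) = ((s + y)*s)*y + (½)*(-7 + 10)/(-7) = (s*(s + y))*y + (½)*(-⅐)*3 = s*y*(s + y) - 3/14 = -3/14 + s*y*(s + y))
-z(-67, K) = -(-3/14 - 67*(271/3)² + (271/3)*(-67)²) = -(-3/14 - 67*73441/9 + (271/3)*4489) = -(-3/14 - 4920547/9 + 1216519/3) = -1*(-17793887/126) = 17793887/126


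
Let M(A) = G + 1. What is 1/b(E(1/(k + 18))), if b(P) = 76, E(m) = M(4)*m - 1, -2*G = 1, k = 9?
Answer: 1/76 ≈ 0.013158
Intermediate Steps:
G = -½ (G = -½*1 = -½ ≈ -0.50000)
M(A) = ½ (M(A) = -½ + 1 = ½)
E(m) = -1 + m/2 (E(m) = m/2 - 1 = -1 + m/2)
1/b(E(1/(k + 18))) = 1/76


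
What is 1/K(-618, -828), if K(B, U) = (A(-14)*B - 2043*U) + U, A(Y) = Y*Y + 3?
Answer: 1/1567794 ≈ 6.3784e-7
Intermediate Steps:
A(Y) = 3 + Y² (A(Y) = Y² + 3 = 3 + Y²)
K(B, U) = -2042*U + 199*B (K(B, U) = ((3 + (-14)²)*B - 2043*U) + U = ((3 + 196)*B - 2043*U) + U = (199*B - 2043*U) + U = (-2043*U + 199*B) + U = -2042*U + 199*B)
1/K(-618, -828) = 1/(-2042*(-828) + 199*(-618)) = 1/(1690776 - 122982) = 1/1567794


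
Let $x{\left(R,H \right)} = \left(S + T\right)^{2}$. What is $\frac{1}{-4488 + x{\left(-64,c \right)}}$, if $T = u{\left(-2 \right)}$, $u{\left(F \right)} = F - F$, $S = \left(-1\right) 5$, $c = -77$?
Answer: $- \frac{1}{4463} \approx -0.00022406$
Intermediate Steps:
$S = -5$
$u{\left(F \right)} = 0$
$T = 0$
$x{\left(R,H \right)} = 25$ ($x{\left(R,H \right)} = \left(-5 + 0\right)^{2} = \left(-5\right)^{2} = 25$)
$\frac{1}{-4488 + x{\left(-64,c \right)}} = \frac{1}{-4488 + 25} = \frac{1}{-4463} = - \frac{1}{4463}$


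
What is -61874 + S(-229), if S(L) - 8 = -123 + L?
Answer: -62218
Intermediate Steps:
S(L) = -115 + L (S(L) = 8 + (-123 + L) = -115 + L)
-61874 + S(-229) = -61874 + (-115 - 229) = -61874 - 344 = -62218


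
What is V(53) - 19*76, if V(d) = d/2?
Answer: -2835/2 ≈ -1417.5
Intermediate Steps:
V(d) = d/2 (V(d) = d*(½) = d/2)
V(53) - 19*76 = (½)*53 - 19*76 = 53/2 - 1*1444 = 53/2 - 1444 = -2835/2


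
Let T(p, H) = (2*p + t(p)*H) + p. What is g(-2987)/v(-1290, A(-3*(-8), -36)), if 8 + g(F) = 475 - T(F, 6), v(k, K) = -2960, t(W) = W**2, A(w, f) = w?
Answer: 26761793/1480 ≈ 18082.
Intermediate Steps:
T(p, H) = 3*p + H*p**2 (T(p, H) = (2*p + p**2*H) + p = (2*p + H*p**2) + p = 3*p + H*p**2)
g(F) = 467 - F*(3 + 6*F) (g(F) = -8 + (475 - F*(3 + 6*F)) = 467 - F*(3 + 6*F))
g(-2987)/v(-1290, A(-3*(-8), -36)) = (467 - 6*(-2987)**2 - 3*(-2987))/(-2960) = (467 - 6*8922169 + 8961)*(-1/2960) = (467 - 53533014 + 8961)*(-1/2960) = -53523586*(-1/2960) = 26761793/1480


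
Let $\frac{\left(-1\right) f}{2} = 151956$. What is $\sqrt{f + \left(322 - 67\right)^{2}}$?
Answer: $3 i \sqrt{26543} \approx 488.76 i$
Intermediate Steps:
$f = -303912$ ($f = \left(-2\right) 151956 = -303912$)
$\sqrt{f + \left(322 - 67\right)^{2}} = \sqrt{-303912 + \left(322 - 67\right)^{2}} = \sqrt{-303912 + 255^{2}} = \sqrt{-303912 + 65025} = \sqrt{-238887} = 3 i \sqrt{26543}$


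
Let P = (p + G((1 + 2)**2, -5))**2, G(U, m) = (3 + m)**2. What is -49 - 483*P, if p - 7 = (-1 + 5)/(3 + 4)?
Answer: -453052/7 ≈ -64722.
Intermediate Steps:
p = 53/7 (p = 7 + (-1 + 5)/(3 + 4) = 7 + 4/7 = 53/7 ≈ 7.5714)
P = 6561/49 (P = (53/7 + (3 - 5)**2)**2 = (53/7 + (-2)**2)**2 = (53/7 + 4)**2 = (81/7)**2 = 6561/49 ≈ 133.90)
-49 - 483*P = -49 - 483*6561/49 = -49 - 452709/7 = -453052/7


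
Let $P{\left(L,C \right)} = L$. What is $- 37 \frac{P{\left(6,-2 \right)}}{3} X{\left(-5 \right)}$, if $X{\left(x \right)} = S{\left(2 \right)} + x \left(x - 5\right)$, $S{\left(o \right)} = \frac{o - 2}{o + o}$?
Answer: $-3700$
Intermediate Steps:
$S{\left(o \right)} = \frac{-2 + o}{2 o}$
$X{\left(x \right)} = x \left(-5 + x\right)$ ($X{\left(x \right)} = \frac{-2 + 2}{2 \cdot 2} + x \left(x - 5\right) = \frac{1}{2} \cdot \frac{1}{2} \cdot 0 + x \left(-5 + x\right) = 0 + x \left(-5 + x\right) = x \left(-5 + x\right)$)
$- 37 \frac{P{\left(6,-2 \right)}}{3} X{\left(-5 \right)} = - 37 \cdot \frac{6}{3} \left(- 5 \left(-5 - 5\right)\right) = - 37 \cdot 6 \cdot \frac{1}{3} \left(\left(-5\right) \left(-10\right)\right) = \left(-37\right) 2 \cdot 50 = \left(-74\right) 50 = -3700$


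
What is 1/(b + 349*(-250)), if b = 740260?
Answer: 1/653010 ≈ 1.5314e-6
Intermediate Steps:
1/(b + 349*(-250)) = 1/(740260 + 349*(-250)) = 1/(740260 - 87250) = 1/653010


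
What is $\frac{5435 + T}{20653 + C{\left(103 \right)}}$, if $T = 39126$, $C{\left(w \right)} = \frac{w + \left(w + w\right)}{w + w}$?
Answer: $\frac{89122}{41309} \approx 2.1574$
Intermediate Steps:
$C{\left(w \right)} = \frac{3}{2}$ ($C{\left(w \right)} = \frac{w + 2 w}{2 w} = 3 w \frac{1}{2 w} = \frac{3}{2}$)
$\frac{5435 + T}{20653 + C{\left(103 \right)}} = \frac{5435 + 39126}{20653 + \frac{3}{2}} = \frac{44561}{\frac{41309}{2}} = 44561 \cdot \frac{2}{41309} = \frac{89122}{41309}$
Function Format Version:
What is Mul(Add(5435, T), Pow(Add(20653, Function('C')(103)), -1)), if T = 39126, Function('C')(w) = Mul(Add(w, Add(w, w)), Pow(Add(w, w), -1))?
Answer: Rational(89122, 41309) ≈ 2.1574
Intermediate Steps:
Function('C')(w) = Rational(3, 2) (Function('C')(w) = Mul(Add(w, Mul(2, w)), Pow(Mul(2, w), -1)) = Mul(Mul(3, w), Mul(Rational(1, 2), Pow(w, -1))) = Rational(3, 2))
Mul(Add(5435, T), Pow(Add(20653, Function('C')(103)), -1)) = Mul(Add(5435, 39126), Pow(Add(20653, Rational(3, 2)), -1)) = Mul(44561, Pow(Rational(41309, 2), -1)) = Mul(44561, Rational(2, 41309)) = Rational(89122, 41309)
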